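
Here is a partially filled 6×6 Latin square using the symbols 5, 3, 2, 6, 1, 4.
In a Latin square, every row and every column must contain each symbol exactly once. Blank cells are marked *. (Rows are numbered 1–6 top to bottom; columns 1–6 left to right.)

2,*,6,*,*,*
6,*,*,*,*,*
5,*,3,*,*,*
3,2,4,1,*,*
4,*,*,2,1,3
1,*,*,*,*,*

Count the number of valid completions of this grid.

Row 1, column 2: eliminating its row and column leaves {5, 3, 1, 4}.
Row 1, column 4: eliminating its row and column leaves {5, 3, 4}.
Row 1, column 5: eliminating its row and column leaves {5, 3, 4}.
Row 1, column 6: eliminating its row and column leaves {5, 1, 4}.
Row 2, column 2: eliminating its row and column leaves {5, 3, 1, 4}.
Row 2, column 3: eliminating its row and column leaves {5, 2, 1}.
Row 2, column 4: eliminating its row and column leaves {5, 3, 4}.
Row 2, column 5: eliminating its row and column leaves {5, 3, 2, 4}.
Row 2, column 6: eliminating its row and column leaves {5, 2, 1, 4}.
Row 3, column 2: eliminating its row and column leaves {6, 1, 4}.
Row 3, column 4: eliminating its row and column leaves {6, 4}.
Row 3, column 5: eliminating its row and column leaves {2, 6, 4}.
Row 3, column 6: eliminating its row and column leaves {2, 6, 1, 4}.
Row 4, column 5: eliminating its row and column leaves {5, 6}.
Row 4, column 6: eliminating its row and column leaves {5, 6}.
Row 5, column 2: eliminating its row and column leaves {5, 6}.
Row 5, column 3: eliminating its row and column leaves {5}.
Row 6, column 2: eliminating its row and column leaves {5, 3, 6, 4}.
Row 6, column 3: eliminating its row and column leaves {5, 2}.
Row 6, column 4: eliminating its row and column leaves {5, 3, 6, 4}.
Row 6, column 5: eliminating its row and column leaves {5, 3, 2, 6, 4}.
Row 6, column 6: eliminating its row and column leaves {5, 2, 6, 4}.
Enumerating the assignments across these blanks that avoid any row or column repeat gives 40 completions.

40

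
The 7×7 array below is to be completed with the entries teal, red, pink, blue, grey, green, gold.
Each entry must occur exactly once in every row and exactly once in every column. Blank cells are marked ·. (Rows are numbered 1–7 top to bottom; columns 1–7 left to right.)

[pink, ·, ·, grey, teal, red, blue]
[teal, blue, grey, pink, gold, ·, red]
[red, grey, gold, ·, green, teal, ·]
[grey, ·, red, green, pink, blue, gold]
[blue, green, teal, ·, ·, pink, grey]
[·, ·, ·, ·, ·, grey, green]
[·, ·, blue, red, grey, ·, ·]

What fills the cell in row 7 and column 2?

pink

Row 1, column 2: row 1 has {teal, red, pink, blue, grey} and column 2 has {blue, grey, green}, leaving only gold.
Row 1, column 3: row 1 has {teal, red, pink, blue, grey, gold} and column 3 has {teal, red, blue, grey, gold}, leaving only green.
Row 2, column 6: row 2 has {teal, red, pink, blue, grey, gold} and column 6 has {teal, red, pink, blue, grey}, leaving only green.
Row 3, column 4: row 3 has {teal, red, grey, green, gold} and column 4 has {red, pink, grey, green}, leaving only blue.
Row 3, column 7: row 3 has {teal, red, blue, grey, green, gold} and column 7 has {red, blue, grey, green, gold}, leaving only pink.
Row 4, column 2: row 4 has {red, pink, blue, grey, green, gold} and column 2 has {blue, grey, green, gold}, leaving only teal.
Row 7 already has {red, blue, grey} and column 2 already has {teal, blue, grey, green, gold}, so row 7, column 2 must be pink.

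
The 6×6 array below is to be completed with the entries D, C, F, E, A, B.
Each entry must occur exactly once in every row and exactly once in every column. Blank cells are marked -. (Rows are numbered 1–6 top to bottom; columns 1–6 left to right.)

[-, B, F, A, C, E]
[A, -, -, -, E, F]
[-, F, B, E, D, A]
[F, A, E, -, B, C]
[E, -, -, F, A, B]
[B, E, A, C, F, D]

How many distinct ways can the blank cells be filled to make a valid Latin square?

2

Row 1, column 1: eliminating its row and column leaves {D}.
Row 2, column 2: eliminating its row and column leaves {D, C}.
Row 2, column 3: eliminating its row and column leaves {D, C}.
Row 2, column 4: eliminating its row and column leaves {D, B}.
Row 3, column 1: eliminating its row and column leaves {C}.
Row 4, column 4: eliminating its row and column leaves {D}.
Row 5, column 2: eliminating its row and column leaves {D, C}.
Row 5, column 3: eliminating its row and column leaves {D, C}.
Enumerating the assignments across these blanks that avoid any row or column repeat gives 2 completions.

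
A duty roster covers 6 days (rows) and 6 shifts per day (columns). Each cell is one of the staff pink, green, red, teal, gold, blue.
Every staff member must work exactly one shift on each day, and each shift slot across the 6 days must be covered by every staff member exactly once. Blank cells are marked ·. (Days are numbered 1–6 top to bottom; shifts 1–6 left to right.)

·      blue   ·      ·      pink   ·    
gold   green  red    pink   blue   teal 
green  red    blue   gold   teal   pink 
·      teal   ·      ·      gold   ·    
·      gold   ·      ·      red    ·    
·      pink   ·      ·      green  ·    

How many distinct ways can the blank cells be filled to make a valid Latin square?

Day 1, shift 1: eliminating its day and shift leaves {red, teal}.
Day 1, shift 3: eliminating its day and shift leaves {green, teal, gold}.
Day 1, shift 4: eliminating its day and shift leaves {green, red, teal}.
Day 1, shift 6: eliminating its day and shift leaves {green, red, gold}.
Day 4, shift 1: eliminating its day and shift leaves {pink, red, blue}.
Day 4, shift 3: eliminating its day and shift leaves {pink, green}.
Day 4, shift 4: eliminating its day and shift leaves {green, red, blue}.
Day 4, shift 6: eliminating its day and shift leaves {green, red, blue}.
Day 5, shift 1: eliminating its day and shift leaves {pink, teal, blue}.
Day 5, shift 3: eliminating its day and shift leaves {pink, green, teal}.
Day 5, shift 4: eliminating its day and shift leaves {green, teal, blue}.
Day 5, shift 6: eliminating its day and shift leaves {green, blue}.
Day 6, shift 1: eliminating its day and shift leaves {red, teal, blue}.
Day 6, shift 3: eliminating its day and shift leaves {teal, gold}.
Day 6, shift 4: eliminating its day and shift leaves {red, teal, blue}.
Day 6, shift 6: eliminating its day and shift leaves {red, gold, blue}.
Enumerating the assignments across these blanks that avoid any day or shift repeat gives 14 completions.

14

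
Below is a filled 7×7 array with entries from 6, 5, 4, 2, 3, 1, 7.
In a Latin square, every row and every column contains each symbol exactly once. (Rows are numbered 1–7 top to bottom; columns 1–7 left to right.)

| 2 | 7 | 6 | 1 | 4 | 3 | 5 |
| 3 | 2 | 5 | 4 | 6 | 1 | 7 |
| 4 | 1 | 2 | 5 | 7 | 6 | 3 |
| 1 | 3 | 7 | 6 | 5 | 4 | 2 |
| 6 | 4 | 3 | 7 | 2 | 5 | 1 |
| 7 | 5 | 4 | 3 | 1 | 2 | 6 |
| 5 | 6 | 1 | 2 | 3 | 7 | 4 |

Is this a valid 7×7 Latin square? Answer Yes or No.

Each row is a permutation of the 7 symbols, and so is each column.

Yes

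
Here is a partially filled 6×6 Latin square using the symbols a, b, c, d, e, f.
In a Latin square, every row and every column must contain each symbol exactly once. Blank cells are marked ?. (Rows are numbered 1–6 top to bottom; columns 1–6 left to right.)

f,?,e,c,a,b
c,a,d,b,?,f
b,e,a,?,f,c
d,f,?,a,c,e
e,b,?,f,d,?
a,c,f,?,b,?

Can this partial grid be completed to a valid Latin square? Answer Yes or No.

No row or column among the givens repeats a symbol, and propagating forced cells runs into no contradiction.
One valid completion exists (for instance, f d e c a b / c a d b e f / b e a d f c / d f b a c e / e b c f d a / a c f e b d).

Yes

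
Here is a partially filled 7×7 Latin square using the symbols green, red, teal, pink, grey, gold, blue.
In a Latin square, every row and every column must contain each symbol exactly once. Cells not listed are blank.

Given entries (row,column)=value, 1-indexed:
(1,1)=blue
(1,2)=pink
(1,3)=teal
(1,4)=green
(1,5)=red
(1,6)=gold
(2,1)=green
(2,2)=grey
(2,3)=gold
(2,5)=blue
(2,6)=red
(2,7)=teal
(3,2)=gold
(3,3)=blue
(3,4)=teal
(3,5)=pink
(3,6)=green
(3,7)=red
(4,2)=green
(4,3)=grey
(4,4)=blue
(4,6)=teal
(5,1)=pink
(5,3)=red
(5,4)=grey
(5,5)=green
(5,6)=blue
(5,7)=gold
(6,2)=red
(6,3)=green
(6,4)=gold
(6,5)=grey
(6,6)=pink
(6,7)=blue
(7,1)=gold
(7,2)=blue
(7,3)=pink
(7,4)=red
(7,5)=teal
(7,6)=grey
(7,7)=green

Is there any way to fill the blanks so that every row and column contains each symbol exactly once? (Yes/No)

No row or column among the givens repeats a symbol, and propagating forced cells runs into no contradiction.
One valid completion exists (for instance, blue pink teal green red gold grey / green grey gold pink blue red teal / grey gold blue teal pink green red / red green grey blue gold teal pink / pink teal red grey green blue gold / teal red green gold grey pink blue / gold blue pink red teal grey green).

Yes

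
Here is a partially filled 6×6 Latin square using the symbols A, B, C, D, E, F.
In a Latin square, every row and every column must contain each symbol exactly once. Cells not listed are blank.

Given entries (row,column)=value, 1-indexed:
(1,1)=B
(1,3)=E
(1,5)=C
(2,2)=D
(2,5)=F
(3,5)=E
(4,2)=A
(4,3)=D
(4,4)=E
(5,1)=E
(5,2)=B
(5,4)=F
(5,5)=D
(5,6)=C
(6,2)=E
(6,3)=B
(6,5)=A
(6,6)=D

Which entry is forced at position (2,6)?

Row 1, column 2: row 1 has {B, C, E} and column 2 has {A, B, D, E}, leaving only F.
Row 1, column 6: row 1 has {B, C, E, F} and column 6 has {C, D}, leaving only A.
Row 1, column 4: row 1 has {A, B, C, E, F} and column 4 has {E, F}, leaving only D.
Row 3, column 2: row 3 has {E} and column 2 has {A, B, D, E, F}, leaving only C.
Row 4, column 5: row 4 has {A, D, E} and column 5 has {A, C, D, E, F}, leaving only B.
Row 4, column 6: row 4 has {A, B, D, E} and column 6 has {A, C, D}, leaving only F.
Row 3, column 6: row 3 has {C, E} and column 6 has {A, C, D, F}, leaving only B.
Row 2 already has {D, F} and column 6 already has {A, B, C, D, F}, so row 2, column 6 must be E.

E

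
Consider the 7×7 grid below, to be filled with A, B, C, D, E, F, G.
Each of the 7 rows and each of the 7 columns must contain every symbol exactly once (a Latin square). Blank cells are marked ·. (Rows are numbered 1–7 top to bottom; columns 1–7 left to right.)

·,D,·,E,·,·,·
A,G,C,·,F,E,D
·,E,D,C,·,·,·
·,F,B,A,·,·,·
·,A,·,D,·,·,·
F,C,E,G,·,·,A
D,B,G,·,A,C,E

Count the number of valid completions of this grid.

Row 1, column 1: eliminating its row and column leaves {B, C, G}.
Row 1, column 3: eliminating its row and column leaves {A, F}.
Row 1, column 5: eliminating its row and column leaves {B, C, G}.
Row 1, column 6: eliminating its row and column leaves {A, B, F, G}.
Row 1, column 7: eliminating its row and column leaves {B, C, F, G}.
Row 2, column 4: eliminating its row and column leaves {B}.
Row 3, column 1: eliminating its row and column leaves {B, G}.
Row 3, column 5: eliminating its row and column leaves {B, G}.
Row 3, column 6: eliminating its row and column leaves {A, B, F, G}.
Row 3, column 7: eliminating its row and column leaves {B, F, G}.
Row 4, column 1: eliminating its row and column leaves {C, E, G}.
Row 4, column 5: eliminating its row and column leaves {C, D, E, G}.
Row 4, column 6: eliminating its row and column leaves {D, G}.
Row 4, column 7: eliminating its row and column leaves {C, G}.
Row 5, column 1: eliminating its row and column leaves {B, C, E, G}.
Row 5, column 3: eliminating its row and column leaves {F}.
Row 5, column 5: eliminating its row and column leaves {B, C, E, G}.
Row 5, column 6: eliminating its row and column leaves {B, F, G}.
Row 5, column 7: eliminating its row and column leaves {B, C, F, G}.
Row 6, column 5: eliminating its row and column leaves {B, D}.
Row 6, column 6: eliminating its row and column leaves {B, D}.
Row 7, column 4: eliminating its row and column leaves {F}.
Enumerating the assignments across these blanks that avoid any row or column repeat gives 9 completions.

9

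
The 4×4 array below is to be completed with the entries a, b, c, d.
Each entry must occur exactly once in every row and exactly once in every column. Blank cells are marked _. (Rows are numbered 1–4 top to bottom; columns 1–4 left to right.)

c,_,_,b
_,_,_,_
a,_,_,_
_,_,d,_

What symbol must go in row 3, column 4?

d

Row 1, column 3: row 1 has {b, c} and column 3 has {d}, leaving only a.
Row 1, column 2: row 1 has {a, b, c} and column 2 has {}, leaving only d.
Row 4, column 1: row 4 has {d} and column 1 has {a, c}, leaving only b.
Row 2, column 1: row 2 has {} and column 1 has {a, b, c}, leaving only d.
Row 3, column 4 is narrowed to {c, d}.
If it were c, then row 4, column 4 would be left with no valid symbol.
So row 3, column 4 must be d.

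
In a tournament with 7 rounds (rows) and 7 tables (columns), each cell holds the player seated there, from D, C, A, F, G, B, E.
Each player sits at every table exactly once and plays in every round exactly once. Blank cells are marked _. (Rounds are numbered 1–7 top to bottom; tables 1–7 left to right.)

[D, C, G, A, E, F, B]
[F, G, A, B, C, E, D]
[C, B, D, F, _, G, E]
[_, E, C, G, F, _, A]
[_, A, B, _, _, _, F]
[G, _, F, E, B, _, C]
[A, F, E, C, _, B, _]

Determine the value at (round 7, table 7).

Round 7 already has {C, A, F, B, E} and table 7 already has {D, C, A, F, B, E}, so round 7, table 7 must be G.

G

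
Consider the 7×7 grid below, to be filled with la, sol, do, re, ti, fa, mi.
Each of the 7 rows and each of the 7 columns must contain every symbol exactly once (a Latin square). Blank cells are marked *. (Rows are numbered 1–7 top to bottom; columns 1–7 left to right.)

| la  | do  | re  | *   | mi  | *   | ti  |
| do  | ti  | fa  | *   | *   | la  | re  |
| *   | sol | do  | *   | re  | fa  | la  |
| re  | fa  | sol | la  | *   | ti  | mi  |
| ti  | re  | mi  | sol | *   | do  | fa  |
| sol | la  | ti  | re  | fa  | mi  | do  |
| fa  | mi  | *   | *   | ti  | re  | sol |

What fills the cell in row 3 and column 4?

Row 1, column 4: row 1 has {la, do, re, ti, mi} and column 4 has {la, sol, re}, leaving only fa.
Row 1, column 6: row 1 has {la, do, re, ti, fa, mi} and column 6 has {la, do, re, ti, fa, mi}, leaving only sol.
Row 2, column 4: row 2 has {la, do, re, ti, fa} and column 4 has {la, sol, re, fa}, leaving only mi.
Row 3 already has {la, sol, do, re, fa} and column 4 already has {la, sol, re, fa, mi}, so row 3, column 4 must be ti.

ti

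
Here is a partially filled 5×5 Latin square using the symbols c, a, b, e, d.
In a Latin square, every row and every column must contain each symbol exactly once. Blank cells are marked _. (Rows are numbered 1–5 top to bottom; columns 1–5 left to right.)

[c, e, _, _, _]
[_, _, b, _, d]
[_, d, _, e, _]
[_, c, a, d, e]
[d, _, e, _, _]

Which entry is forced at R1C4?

b

Row 1, column 3: row 1 has {c, e} and column 3 has {a, b, e}, leaving only d.
Row 2, column 2: row 2 has {b, d} and column 2 has {c, e, d}, leaving only a.
Row 2, column 1: row 2 has {a, b, d} and column 1 has {c, d}, leaving only e.
Row 2, column 4: row 2 has {a, b, e, d} and column 4 has {e, d}, leaving only c.
Row 3, column 3: row 3 has {e, d} and column 3 has {a, b, e, d}, leaving only c.
Row 4, column 1: row 4 has {c, a, e, d} and column 1 has {c, e, d}, leaving only b.
Row 3, column 1: row 3 has {c, e, d} and column 1 has {c, b, e, d}, leaving only a.
Row 3, column 5: row 3 has {c, a, e, d} and column 5 has {e, d}, leaving only b.
Row 1, column 5: row 1 has {c, e, d} and column 5 has {b, e, d}, leaving only a.
Row 1 already has {c, a, e, d} and column 4 already has {c, e, d}, so row 1, column 4 must be b.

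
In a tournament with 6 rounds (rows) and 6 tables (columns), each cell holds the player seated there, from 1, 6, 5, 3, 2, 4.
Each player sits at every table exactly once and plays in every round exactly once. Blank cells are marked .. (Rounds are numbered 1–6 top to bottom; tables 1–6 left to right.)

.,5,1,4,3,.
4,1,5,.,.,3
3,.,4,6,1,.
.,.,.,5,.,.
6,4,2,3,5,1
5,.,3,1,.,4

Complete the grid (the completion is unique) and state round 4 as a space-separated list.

Round 4, table 3: round 4 has {5} and table 3 has {1, 5, 3, 2, 4}, leaving only 6.
Round 4, table 6: round 4 has {6, 5} and table 6 has {1, 3, 4}, leaving only 2.
Round 4, table 1: round 4 has {6, 5, 2} and table 1 has {6, 5, 3, 4}, leaving only 1.
Round 4, table 2: round 4 has {1, 6, 5, 2} and table 2 has {1, 5, 4}, leaving only 3.
Round 4, table 5: round 4 has {1, 6, 5, 3, 2} and table 5 has {1, 5, 3}, leaving only 4.
So round 4 reads: 1 3 6 5 4 2.

1 3 6 5 4 2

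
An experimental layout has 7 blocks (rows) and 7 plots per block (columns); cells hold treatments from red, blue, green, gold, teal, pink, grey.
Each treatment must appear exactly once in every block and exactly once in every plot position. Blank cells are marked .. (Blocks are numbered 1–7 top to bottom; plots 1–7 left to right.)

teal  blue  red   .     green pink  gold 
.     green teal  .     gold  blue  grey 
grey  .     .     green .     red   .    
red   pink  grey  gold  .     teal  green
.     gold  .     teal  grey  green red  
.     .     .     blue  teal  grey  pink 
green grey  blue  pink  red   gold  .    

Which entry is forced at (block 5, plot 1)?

blue

Block 1, plot 4: block 1 has {red, blue, green, gold, teal, pink} and plot 4 has {blue, green, gold, teal, pink}, leaving only grey.
Block 2, plot 1: block 2 has {blue, green, gold, teal, grey} and plot 1 has {red, green, teal, grey}, leaving only pink.
Block 5 already has {red, green, gold, teal, grey} and plot 1 already has {red, green, teal, pink, grey}, so block 5, plot 1 must be blue.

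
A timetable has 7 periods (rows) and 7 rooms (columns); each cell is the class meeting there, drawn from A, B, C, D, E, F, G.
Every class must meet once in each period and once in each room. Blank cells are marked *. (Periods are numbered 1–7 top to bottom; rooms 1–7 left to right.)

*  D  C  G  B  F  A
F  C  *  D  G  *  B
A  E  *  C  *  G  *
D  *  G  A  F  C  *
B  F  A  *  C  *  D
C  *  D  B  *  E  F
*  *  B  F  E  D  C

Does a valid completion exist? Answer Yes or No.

Period 3, room 7: period 3 together with room 7 already contain {A, B, C, D, E, F, G} — every symbol — so nothing can go there. The grid has no valid completion.

No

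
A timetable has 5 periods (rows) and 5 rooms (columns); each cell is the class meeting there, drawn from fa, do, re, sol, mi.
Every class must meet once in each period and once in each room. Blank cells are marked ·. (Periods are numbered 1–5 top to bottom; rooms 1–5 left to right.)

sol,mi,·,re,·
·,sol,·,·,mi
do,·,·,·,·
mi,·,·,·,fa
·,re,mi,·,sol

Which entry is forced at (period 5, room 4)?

do

Period 1, room 5: period 1 has {re, sol, mi} and room 5 has {fa, sol, mi}, leaving only do.
Period 1, room 3: period 1 has {do, re, sol, mi} and room 3 has {mi}, leaving only fa.
Period 3, room 2: period 3 has {do} and room 2 has {re, sol, mi}, leaving only fa.
Period 3, room 5: period 3 has {fa, do} and room 5 has {fa, do, sol, mi}, leaving only re.
Period 3, room 3: period 3 has {fa, do, re} and room 3 has {fa, mi}, leaving only sol.
Period 3, room 4: period 3 has {fa, do, re, sol} and room 4 has {re}, leaving only mi.
Period 4, room 2: period 4 has {fa, mi} and room 2 has {fa, re, sol, mi}, leaving only do.
Period 4, room 3: period 4 has {fa, do, mi} and room 3 has {fa, sol, mi}, leaving only re.
Period 2, room 3: period 2 has {sol, mi} and room 3 has {fa, re, sol, mi}, leaving only do.
Period 2, room 4: period 2 has {do, sol, mi} and room 4 has {re, mi}, leaving only fa.
Period 5 already has {re, sol, mi} and room 4 already has {fa, re, mi}, so period 5, room 4 must be do.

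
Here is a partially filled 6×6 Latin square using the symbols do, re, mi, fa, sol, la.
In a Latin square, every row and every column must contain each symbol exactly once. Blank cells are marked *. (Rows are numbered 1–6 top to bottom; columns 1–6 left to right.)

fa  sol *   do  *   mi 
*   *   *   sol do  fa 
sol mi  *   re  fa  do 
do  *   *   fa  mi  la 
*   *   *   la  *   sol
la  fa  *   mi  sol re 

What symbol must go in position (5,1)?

mi

Row 3, column 3: row 3 has {do, re, mi, fa, sol} and column 3 has {}, leaving only la.
Row 1, column 3: row 1 has {do, mi, fa, sol} and column 3 has {la}, leaving only re.
Row 1, column 5: row 1 has {do, re, mi, fa, sol} and column 5 has {do, mi, fa, sol}, leaving only la.
Row 2, column 3: row 2 has {do, fa, sol} and column 3 has {re, la}, leaving only mi.
Row 2, column 1: row 2 has {do, mi, fa, sol} and column 1 has {do, fa, sol, la}, leaving only re.
Row 5 already has {sol, la} and column 1 already has {do, re, fa, sol, la}, so row 5, column 1 must be mi.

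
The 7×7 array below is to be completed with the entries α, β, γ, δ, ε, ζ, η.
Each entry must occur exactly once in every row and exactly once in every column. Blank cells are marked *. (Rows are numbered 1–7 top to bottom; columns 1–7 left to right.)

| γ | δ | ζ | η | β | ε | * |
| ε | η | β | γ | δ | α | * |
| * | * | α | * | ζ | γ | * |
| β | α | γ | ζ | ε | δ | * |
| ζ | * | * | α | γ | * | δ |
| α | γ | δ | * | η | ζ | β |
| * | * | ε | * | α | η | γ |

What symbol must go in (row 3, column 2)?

β

Row 1, column 7: row 1 has {β, γ, δ, ε, ζ, η} and column 7 has {β, γ, δ}, leaving only α.
Row 2, column 7: row 2 has {α, β, γ, δ, ε, η} and column 7 has {α, β, γ, δ}, leaving only ζ.
Row 4, column 7: row 4 has {α, β, γ, δ, ε, ζ} and column 7 has {α, β, γ, δ, ζ}, leaving only η.
Row 3, column 7: row 3 has {α, γ, ζ} and column 7 has {α, β, γ, δ, ζ, η}, leaving only ε.
Row 3 already has {α, γ, ε, ζ} and column 2 already has {α, γ, δ, η}, so row 3, column 2 must be β.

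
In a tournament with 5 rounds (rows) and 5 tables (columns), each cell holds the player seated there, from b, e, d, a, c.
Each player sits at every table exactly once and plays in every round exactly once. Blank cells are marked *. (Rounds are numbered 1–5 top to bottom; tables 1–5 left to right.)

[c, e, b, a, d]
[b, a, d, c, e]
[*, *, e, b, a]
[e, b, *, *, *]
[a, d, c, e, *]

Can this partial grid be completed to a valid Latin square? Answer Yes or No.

No round or table among the givens repeats a symbol, and propagating forced cells runs into no contradiction.
One valid completion exists (for instance, c e b a d / b a d c e / d c e b a / e b a d c / a d c e b).

Yes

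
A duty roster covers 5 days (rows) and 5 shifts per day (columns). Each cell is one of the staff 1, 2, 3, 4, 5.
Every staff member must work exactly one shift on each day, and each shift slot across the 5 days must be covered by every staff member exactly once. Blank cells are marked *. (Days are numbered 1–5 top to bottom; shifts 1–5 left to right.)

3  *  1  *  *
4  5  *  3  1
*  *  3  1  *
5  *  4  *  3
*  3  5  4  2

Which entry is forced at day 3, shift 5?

Day 2, shift 3: day 2 has {1, 3, 4, 5} and shift 3 has {1, 3, 4, 5}, leaving only 2.
Day 3, shift 1: day 3 has {1, 3} and shift 1 has {3, 4, 5}, leaving only 2.
Day 3, shift 2: day 3 has {1, 2, 3} and shift 2 has {3, 5}, leaving only 4.
Day 3 already has {1, 2, 3, 4} and shift 5 already has {1, 2, 3}, so day 3, shift 5 must be 5.

5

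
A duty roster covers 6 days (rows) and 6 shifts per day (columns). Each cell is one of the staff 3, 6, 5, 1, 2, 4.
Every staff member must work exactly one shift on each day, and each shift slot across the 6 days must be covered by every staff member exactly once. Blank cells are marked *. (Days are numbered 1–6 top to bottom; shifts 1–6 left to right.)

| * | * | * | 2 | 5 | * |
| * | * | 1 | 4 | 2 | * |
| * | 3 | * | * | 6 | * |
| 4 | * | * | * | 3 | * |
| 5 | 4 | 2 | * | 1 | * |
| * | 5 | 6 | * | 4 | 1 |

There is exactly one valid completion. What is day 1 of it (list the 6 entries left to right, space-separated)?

6 1 3 2 5 4

Day 2, shift 2: day 2 has {1, 2, 4} and shift 2 has {3, 5, 4}, leaving only 6.
Day 1, shift 2: day 1 has {5, 2} and shift 2 has {3, 6, 5, 4}, leaving only 1.
Day 2, shift 1: day 2 has {6, 1, 2, 4} and shift 1 has {5, 4}, leaving only 3.
Day 1, shift 1: day 1 has {5, 1, 2} and shift 1 has {3, 5, 4}, leaving only 6.
Day 2, shift 6: day 2 has {3, 6, 1, 2, 4} and shift 6 has {1}, leaving only 5.
Day 4, shift 2: day 4 has {3, 4} and shift 2 has {3, 6, 5, 1, 4}, leaving only 2.
Day 4, shift 3: day 4 has {3, 2, 4} and shift 3 has {6, 1, 2}, leaving only 5.
Day 3, shift 3: day 3 has {3, 6} and shift 3 has {6, 5, 1, 2}, leaving only 4.
Day 1, shift 3: day 1 has {6, 5, 1, 2} and shift 3 has {6, 5, 1, 2, 4}, leaving only 3.
Day 1, shift 6: day 1 has {3, 6, 5, 1, 2} and shift 6 has {5, 1}, leaving only 4.
So day 1 reads: 6 1 3 2 5 4.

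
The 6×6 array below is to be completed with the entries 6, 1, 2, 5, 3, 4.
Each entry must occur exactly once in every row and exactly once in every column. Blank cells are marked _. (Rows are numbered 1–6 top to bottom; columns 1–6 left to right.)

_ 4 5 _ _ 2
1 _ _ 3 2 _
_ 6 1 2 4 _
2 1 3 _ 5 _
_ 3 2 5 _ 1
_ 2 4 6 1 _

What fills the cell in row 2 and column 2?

5

Row 2 already has {1, 2, 3} and column 2 already has {6, 1, 2, 3, 4}, so row 2, column 2 must be 5.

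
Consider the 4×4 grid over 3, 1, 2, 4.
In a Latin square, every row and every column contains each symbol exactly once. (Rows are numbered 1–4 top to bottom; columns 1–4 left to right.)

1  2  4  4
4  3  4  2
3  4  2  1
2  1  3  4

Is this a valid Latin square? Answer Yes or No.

Row 1 contains 4 twice (at columns 3 and 4); row 2 is also not a permutation.

No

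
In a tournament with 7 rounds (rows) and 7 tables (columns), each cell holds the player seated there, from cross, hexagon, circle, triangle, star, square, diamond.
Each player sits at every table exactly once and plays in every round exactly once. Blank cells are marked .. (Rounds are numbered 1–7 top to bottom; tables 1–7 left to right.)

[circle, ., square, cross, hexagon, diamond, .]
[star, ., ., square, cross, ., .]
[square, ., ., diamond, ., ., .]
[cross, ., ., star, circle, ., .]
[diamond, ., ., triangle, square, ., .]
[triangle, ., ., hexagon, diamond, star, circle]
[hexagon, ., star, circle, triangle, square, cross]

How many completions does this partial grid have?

9

Round 1, table 2: eliminating its round and table leaves {triangle, star}.
Round 1, table 7: eliminating its round and table leaves {triangle, star}.
Round 2, table 2: eliminating its round and table leaves {hexagon, circle, triangle, diamond}.
Round 2, table 3: eliminating its round and table leaves {hexagon, circle, triangle, diamond}.
Round 2, table 6: eliminating its round and table leaves {hexagon, circle, triangle}.
Round 2, table 7: eliminating its round and table leaves {hexagon, triangle, diamond}.
Round 3, table 2: eliminating its round and table leaves {cross, hexagon, circle, triangle, star}.
Round 3, table 3: eliminating its round and table leaves {cross, hexagon, circle, triangle}.
Round 3, table 5: eliminating its round and table leaves {star}.
Round 3, table 6: eliminating its round and table leaves {cross, hexagon, circle, triangle}.
Round 3, table 7: eliminating its round and table leaves {hexagon, triangle, star}.
Round 4, table 2: eliminating its round and table leaves {hexagon, triangle, square, diamond}.
Round 4, table 3: eliminating its round and table leaves {hexagon, triangle, diamond}.
Round 4, table 6: eliminating its round and table leaves {hexagon, triangle}.
Round 4, table 7: eliminating its round and table leaves {hexagon, triangle, square, diamond}.
Round 5, table 2: eliminating its round and table leaves {cross, hexagon, circle, star}.
Round 5, table 3: eliminating its round and table leaves {cross, hexagon, circle}.
Round 5, table 6: eliminating its round and table leaves {cross, hexagon, circle}.
Round 5, table 7: eliminating its round and table leaves {hexagon, star}.
Round 6, table 2: eliminating its round and table leaves {cross, square}.
Round 6, table 3: eliminating its round and table leaves {cross}.
Round 7, table 2: eliminating its round and table leaves {diamond}.
Enumerating the assignments across these blanks that avoid any round or table repeat gives 9 completions.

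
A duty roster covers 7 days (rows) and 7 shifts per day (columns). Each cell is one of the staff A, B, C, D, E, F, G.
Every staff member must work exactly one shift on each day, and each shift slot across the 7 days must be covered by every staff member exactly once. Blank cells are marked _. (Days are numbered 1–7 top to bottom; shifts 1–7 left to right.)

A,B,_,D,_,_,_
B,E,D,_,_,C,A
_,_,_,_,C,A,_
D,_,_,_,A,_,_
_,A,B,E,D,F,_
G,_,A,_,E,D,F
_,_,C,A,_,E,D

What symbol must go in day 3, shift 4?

Day 1, shift 6: day 1 has {A, B, D} and shift 6 has {A, C, D, E, F}, leaving only G.
Day 1, shift 5: day 1 has {A, B, D, G} and shift 5 has {A, C, D, E}, leaving only F.
Day 1, shift 3: day 1 has {A, B, D, F, G} and shift 3 has {A, B, C, D}, leaving only E.
Day 1, shift 7: day 1 has {A, B, D, E, F, G} and shift 7 has {A, D, F}, leaving only C.
Day 2, shift 5: day 2 has {A, B, C, D, E} and shift 5 has {A, C, D, E, F}, leaving only G.
Day 2, shift 4: day 2 has {A, B, C, D, E, G} and shift 4 has {A, D, E}, leaving only F.
Day 4, shift 6: day 4 has {A, D} and shift 6 has {A, C, D, E, F, G}, leaving only B.
Day 5, shift 1: day 5 has {A, B, D, E, F} and shift 1 has {A, B, D, G}, leaving only C.
Day 5, shift 7: day 5 has {A, B, C, D, E, F} and shift 7 has {A, C, D, F}, leaving only G.
Day 4, shift 7: day 4 has {A, B, D} and shift 7 has {A, C, D, F, G}, leaving only E.
Day 3, shift 7: day 3 has {A, C} and shift 7 has {A, C, D, E, F, G}, leaving only B.
Day 3 already has {A, B, C} and shift 4 already has {A, D, E, F}, so day 3, shift 4 must be G.

G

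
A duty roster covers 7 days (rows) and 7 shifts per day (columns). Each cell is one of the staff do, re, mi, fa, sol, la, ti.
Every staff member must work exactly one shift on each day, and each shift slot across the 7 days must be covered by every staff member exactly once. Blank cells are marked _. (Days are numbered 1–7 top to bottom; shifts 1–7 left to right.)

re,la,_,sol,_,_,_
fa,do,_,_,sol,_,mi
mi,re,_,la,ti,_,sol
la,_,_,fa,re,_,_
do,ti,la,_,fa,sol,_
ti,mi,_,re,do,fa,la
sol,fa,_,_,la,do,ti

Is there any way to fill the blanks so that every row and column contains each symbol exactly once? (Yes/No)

No

Day 3, shift 6: day 3 together with shift 6 already contain {do, re, mi, fa, sol, la, ti} — every symbol — so nothing can go there. The grid has no valid completion.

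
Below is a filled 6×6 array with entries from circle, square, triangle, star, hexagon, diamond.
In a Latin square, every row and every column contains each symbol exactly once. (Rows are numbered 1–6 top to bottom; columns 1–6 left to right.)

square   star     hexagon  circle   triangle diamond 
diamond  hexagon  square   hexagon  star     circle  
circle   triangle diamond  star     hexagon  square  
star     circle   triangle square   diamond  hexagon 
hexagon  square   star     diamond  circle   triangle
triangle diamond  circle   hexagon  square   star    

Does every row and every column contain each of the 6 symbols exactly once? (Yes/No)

Row 2 contains hexagon twice (at columns 2 and 4), so it is not a permutation.

No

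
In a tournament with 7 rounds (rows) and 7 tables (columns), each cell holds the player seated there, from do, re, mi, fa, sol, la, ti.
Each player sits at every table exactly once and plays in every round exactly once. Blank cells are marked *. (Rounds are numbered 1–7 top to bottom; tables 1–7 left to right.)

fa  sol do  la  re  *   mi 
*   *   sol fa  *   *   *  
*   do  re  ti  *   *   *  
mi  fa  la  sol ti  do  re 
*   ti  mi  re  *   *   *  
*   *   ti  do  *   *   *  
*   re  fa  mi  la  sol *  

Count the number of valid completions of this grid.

Round 1, table 6: eliminating its round and table leaves {ti}.
Round 2, table 1: eliminating its round and table leaves {do, re, la, ti}.
Round 2, table 2: eliminating its round and table leaves {mi, la}.
Round 2, table 5: eliminating its round and table leaves {do, mi}.
Round 2, table 6: eliminating its round and table leaves {re, mi, la, ti}.
Round 2, table 7: eliminating its round and table leaves {do, la, ti}.
Round 3, table 1: eliminating its round and table leaves {sol, la}.
Round 3, table 5: eliminating its round and table leaves {mi, fa, sol}.
Round 3, table 6: eliminating its round and table leaves {mi, fa, la}.
Round 3, table 7: eliminating its round and table leaves {fa, sol, la}.
Round 5, table 1: eliminating its round and table leaves {do, sol, la}.
Round 5, table 5: eliminating its round and table leaves {do, fa, sol}.
Round 5, table 6: eliminating its round and table leaves {fa, la}.
Round 5, table 7: eliminating its round and table leaves {do, fa, sol, la}.
Round 6, table 1: eliminating its round and table leaves {re, sol, la}.
Round 6, table 2: eliminating its round and table leaves {mi, la}.
Round 6, table 5: eliminating its round and table leaves {mi, fa, sol}.
Round 6, table 6: eliminating its round and table leaves {re, mi, fa, la}.
Round 6, table 7: eliminating its round and table leaves {fa, sol, la}.
Round 7, table 1: eliminating its round and table leaves {do, ti}.
Round 7, table 7: eliminating its round and table leaves {do, ti}.
Enumerating the assignments across these blanks that avoid any round or table repeat gives 20 completions.

20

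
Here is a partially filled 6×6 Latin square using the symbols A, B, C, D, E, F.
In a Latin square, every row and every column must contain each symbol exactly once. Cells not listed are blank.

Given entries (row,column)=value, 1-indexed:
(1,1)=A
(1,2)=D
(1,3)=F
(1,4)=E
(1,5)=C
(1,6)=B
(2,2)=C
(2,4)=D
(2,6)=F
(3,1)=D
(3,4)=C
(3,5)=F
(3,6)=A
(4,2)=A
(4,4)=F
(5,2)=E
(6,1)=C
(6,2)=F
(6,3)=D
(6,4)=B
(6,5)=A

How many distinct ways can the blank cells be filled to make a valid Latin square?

Row 2, column 1: eliminating its row and column leaves {B, E}.
Row 2, column 3: eliminating its row and column leaves {A, B, E}.
Row 2, column 5: eliminating its row and column leaves {B, E}.
Row 3, column 2: eliminating its row and column leaves {B}.
Row 3, column 3: eliminating its row and column leaves {B, E}.
Row 4, column 1: eliminating its row and column leaves {B, E}.
Row 4, column 3: eliminating its row and column leaves {B, C, E}.
Row 4, column 5: eliminating its row and column leaves {B, D, E}.
Row 4, column 6: eliminating its row and column leaves {C, D, E}.
Row 5, column 1: eliminating its row and column leaves {B, F}.
Row 5, column 3: eliminating its row and column leaves {A, B, C}.
Row 5, column 4: eliminating its row and column leaves {A}.
Row 5, column 5: eliminating its row and column leaves {B, D}.
Row 5, column 6: eliminating its row and column leaves {C, D}.
Row 6, column 6: eliminating its row and column leaves {E}.
Enumerating the assignments across these blanks that avoid any row or column repeat gives 3 completions.

3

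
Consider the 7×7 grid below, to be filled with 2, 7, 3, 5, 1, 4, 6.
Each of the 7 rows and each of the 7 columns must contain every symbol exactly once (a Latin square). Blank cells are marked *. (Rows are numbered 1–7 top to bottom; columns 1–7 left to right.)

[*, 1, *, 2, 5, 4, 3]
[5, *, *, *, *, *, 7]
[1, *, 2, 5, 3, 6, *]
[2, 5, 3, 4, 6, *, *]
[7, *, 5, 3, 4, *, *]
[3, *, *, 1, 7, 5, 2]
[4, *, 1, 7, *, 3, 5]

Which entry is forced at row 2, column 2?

3

Row 1, column 1: row 1 has {2, 3, 5, 1, 4} and column 1 has {2, 7, 3, 5, 1, 4}, leaving only 6.
Row 1, column 3: row 1 has {2, 3, 5, 1, 4, 6} and column 3 has {2, 3, 5, 1}, leaving only 7.
Row 2, column 4: row 2 has {7, 5} and column 4 has {2, 7, 3, 5, 1, 4}, leaving only 6.
Row 2, column 3: row 2 has {7, 5, 6} and column 3 has {2, 7, 3, 5, 1}, leaving only 4.
Row 3, column 7: row 3 has {2, 3, 5, 1, 6} and column 7 has {2, 7, 3, 5}, leaving only 4.
Row 3, column 2: row 3 has {2, 3, 5, 1, 4, 6} and column 2 has {5, 1}, leaving only 7.
Row 4, column 7: row 4 has {2, 3, 5, 4, 6} and column 7 has {2, 7, 3, 5, 4}, leaving only 1.
Row 4, column 6: row 4 has {2, 3, 5, 1, 4, 6} and column 6 has {3, 5, 4, 6}, leaving only 7.
Row 5, column 7: row 5 has {7, 3, 5, 4} and column 7 has {2, 7, 3, 5, 1, 4}, leaving only 6.
Row 5, column 2: row 5 has {7, 3, 5, 4, 6} and column 2 has {7, 5, 1}, leaving only 2.
Row 2 already has {7, 5, 4, 6} and column 2 already has {2, 7, 5, 1}, so row 2, column 2 must be 3.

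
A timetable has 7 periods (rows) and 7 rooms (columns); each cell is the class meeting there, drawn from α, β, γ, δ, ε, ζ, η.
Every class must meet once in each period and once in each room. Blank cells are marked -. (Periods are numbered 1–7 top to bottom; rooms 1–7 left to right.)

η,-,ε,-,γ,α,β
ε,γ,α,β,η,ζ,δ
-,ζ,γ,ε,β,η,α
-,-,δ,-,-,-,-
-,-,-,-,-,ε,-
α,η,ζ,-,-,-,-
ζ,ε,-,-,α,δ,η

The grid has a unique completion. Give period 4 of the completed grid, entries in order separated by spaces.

β α δ η ζ γ ε

Period 1, room 2: period 1 has {α, β, γ, ε, η} and room 2 has {γ, ε, ζ, η}, leaving only δ.
Period 1, room 4: period 1 has {α, β, γ, δ, ε, η} and room 4 has {β, ε}, leaving only ζ.
Period 3, room 1: period 3 has {α, β, γ, ε, ζ, η} and room 1 has {α, ε, ζ, η}, leaving only δ.
Period 7, room 3: period 7 has {α, δ, ε, ζ, η} and room 3 has {α, γ, δ, ε, ζ}, leaving only β.
Period 5, room 3: period 5 has {ε} and room 3 has {α, β, γ, δ, ε, ζ}, leaving only η.
Period 7, room 4: period 7 has {α, β, δ, ε, ζ, η} and room 4 has {β, ε, ζ}, leaving only γ.
Period 6, room 4: period 6 has {α, ζ, η} and room 4 has {β, γ, ε, ζ}, leaving only δ.
Period 5, room 4: period 5 has {ε, η} and room 4 has {β, γ, δ, ε, ζ}, leaving only α.
Period 4, room 4: period 4 has {δ} and room 4 has {α, β, γ, δ, ε, ζ}, leaving only η.
Period 5, room 2: period 5 has {α, ε, η} and room 2 has {γ, δ, ε, ζ, η}, leaving only β.
Period 4, room 2: period 4 has {δ, η} and room 2 has {β, γ, δ, ε, ζ, η}, leaving only α.
Period 5, room 1: period 5 has {α, β, ε, η} and room 1 has {α, δ, ε, ζ, η}, leaving only γ.
Period 4, room 1: period 4 has {α, δ, η} and room 1 has {α, γ, δ, ε, ζ, η}, leaving only β.
Period 4, room 6: period 4 has {α, β, δ, η} and room 6 has {α, δ, ε, ζ, η}, leaving only γ.
Period 5, room 7: period 5 has {α, β, γ, ε, η} and room 7 has {α, β, δ, η}, leaving only ζ.
Period 4, room 7: period 4 has {α, β, γ, δ, η} and room 7 has {α, β, δ, ζ, η}, leaving only ε.
Period 4, room 5: period 4 has {α, β, γ, δ, ε, η} and room 5 has {α, β, γ, η}, leaving only ζ.
So period 4 reads: β α δ η ζ γ ε.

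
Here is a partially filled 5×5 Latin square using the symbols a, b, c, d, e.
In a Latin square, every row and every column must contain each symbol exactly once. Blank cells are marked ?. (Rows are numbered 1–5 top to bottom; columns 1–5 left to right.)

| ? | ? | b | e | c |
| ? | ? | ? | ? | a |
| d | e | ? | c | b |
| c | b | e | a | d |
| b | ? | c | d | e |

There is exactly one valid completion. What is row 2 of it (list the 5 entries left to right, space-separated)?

e c d b a

Row 2, column 1: row 2 has {a} and column 1 has {b, c, d}, leaving only e.
Row 2, column 3: row 2 has {a, e} and column 3 has {b, c, e}, leaving only d.
Row 2, column 2: row 2 has {a, d, e} and column 2 has {b, e}, leaving only c.
Row 2, column 4: row 2 has {a, c, d, e} and column 4 has {a, c, d, e}, leaving only b.
So row 2 reads: e c d b a.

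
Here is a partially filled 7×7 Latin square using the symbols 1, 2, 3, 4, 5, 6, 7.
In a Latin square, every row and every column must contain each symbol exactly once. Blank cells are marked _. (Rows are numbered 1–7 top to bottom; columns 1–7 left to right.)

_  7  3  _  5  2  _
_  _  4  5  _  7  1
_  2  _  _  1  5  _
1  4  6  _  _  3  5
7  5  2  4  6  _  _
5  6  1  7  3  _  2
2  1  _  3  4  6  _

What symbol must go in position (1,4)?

Row 2, column 2: row 2 has {1, 4, 5, 7} and column 2 has {1, 2, 4, 5, 6, 7}, leaving only 3.
Row 2, column 1: row 2 has {1, 3, 4, 5, 7} and column 1 has {1, 2, 5, 7}, leaving only 6.
Row 1, column 1: row 1 has {2, 3, 5, 7} and column 1 has {1, 2, 5, 6, 7}, leaving only 4.
Row 1, column 7: row 1 has {2, 3, 4, 5, 7} and column 7 has {1, 2, 5}, leaving only 6.
Row 1 already has {2, 3, 4, 5, 6, 7} and column 4 already has {3, 4, 5, 7}, so row 1, column 4 must be 1.

1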